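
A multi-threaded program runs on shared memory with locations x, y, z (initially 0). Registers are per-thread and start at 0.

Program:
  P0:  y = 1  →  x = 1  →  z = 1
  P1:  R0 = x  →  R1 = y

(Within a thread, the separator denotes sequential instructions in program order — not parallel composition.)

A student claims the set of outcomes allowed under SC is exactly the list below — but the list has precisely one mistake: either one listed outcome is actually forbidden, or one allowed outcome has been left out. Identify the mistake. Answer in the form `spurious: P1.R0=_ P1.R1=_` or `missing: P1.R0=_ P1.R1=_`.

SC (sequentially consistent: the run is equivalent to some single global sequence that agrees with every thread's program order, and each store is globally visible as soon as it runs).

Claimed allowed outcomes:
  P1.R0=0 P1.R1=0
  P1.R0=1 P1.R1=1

missing: P1.R0=0 P1.R1=1

outcome vector order: (P1.R0,P1.R1)
SC: 3 outcomes — {0/0 0/1 1/1}
SC∖claimed = {0/1}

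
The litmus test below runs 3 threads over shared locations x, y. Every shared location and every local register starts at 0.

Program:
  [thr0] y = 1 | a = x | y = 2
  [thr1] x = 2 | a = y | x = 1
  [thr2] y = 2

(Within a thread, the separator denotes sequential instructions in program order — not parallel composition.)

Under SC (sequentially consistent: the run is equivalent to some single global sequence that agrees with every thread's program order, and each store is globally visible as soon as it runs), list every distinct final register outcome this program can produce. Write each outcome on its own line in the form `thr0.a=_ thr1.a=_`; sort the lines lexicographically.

outcome vector order: (thr0.a,thr1.a)
|SC outcomes| = 8

thr0.a=0 thr1.a=1
thr0.a=0 thr1.a=2
thr0.a=1 thr1.a=0
thr0.a=1 thr1.a=1
thr0.a=1 thr1.a=2
thr0.a=2 thr1.a=0
thr0.a=2 thr1.a=1
thr0.a=2 thr1.a=2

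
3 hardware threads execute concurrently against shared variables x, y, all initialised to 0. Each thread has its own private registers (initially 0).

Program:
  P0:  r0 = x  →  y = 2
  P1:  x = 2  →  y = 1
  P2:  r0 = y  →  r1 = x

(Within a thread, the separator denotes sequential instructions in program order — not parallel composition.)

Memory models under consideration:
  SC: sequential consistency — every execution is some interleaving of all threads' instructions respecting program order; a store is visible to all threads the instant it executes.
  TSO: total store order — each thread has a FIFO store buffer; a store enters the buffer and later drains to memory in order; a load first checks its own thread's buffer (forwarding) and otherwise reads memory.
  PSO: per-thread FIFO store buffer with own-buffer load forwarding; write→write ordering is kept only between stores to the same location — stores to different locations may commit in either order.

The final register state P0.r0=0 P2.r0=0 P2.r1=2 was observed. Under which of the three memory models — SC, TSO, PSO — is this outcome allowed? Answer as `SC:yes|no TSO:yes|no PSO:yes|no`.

outcome vector order: (P0.r0,P2.r0,P2.r1)
under SC → 000, 002, 012, 020, 022, 200, 202, 212, 222
under TSO → 000, 002, 012, 020, 022, 200, 202, 212, 222
under PSO → 000, 002, 010, 012, 020, 022, 200, 202, 210, 212, 222
target 002 ∈ {SC,TSO,PSO}

SC:yes TSO:yes PSO:yes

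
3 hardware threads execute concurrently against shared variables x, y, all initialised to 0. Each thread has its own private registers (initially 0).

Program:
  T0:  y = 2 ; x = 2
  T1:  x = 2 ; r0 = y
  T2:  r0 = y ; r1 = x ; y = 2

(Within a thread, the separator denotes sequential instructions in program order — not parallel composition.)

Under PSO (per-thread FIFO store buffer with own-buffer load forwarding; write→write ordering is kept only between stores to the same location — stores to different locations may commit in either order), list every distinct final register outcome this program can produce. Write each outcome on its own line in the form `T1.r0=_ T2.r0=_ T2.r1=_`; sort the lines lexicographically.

T1.r0=0 T2.r0=0 T2.r1=0
T1.r0=0 T2.r0=0 T2.r1=2
T1.r0=0 T2.r0=2 T2.r1=0
T1.r0=0 T2.r0=2 T2.r1=2
T1.r0=2 T2.r0=0 T2.r1=0
T1.r0=2 T2.r0=0 T2.r1=2
T1.r0=2 T2.r0=2 T2.r1=0
T1.r0=2 T2.r0=2 T2.r1=2

outcome vector order: (T1.r0,T2.r0,T2.r1)
|PSO outcomes| = 8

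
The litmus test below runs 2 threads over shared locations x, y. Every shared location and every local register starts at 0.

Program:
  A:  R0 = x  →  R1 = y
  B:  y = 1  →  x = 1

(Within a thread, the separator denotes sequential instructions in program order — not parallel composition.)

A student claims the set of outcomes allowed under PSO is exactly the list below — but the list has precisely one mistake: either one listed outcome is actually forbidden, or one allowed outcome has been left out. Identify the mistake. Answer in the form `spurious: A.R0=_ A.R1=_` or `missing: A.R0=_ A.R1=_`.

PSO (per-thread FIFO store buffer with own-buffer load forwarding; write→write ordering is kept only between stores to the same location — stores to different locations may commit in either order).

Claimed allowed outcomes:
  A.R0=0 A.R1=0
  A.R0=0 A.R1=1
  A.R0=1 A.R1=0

outcome vector order: (A.R0,A.R1)
PSO: 4 outcomes — {00 01 10 11}
PSO∖claimed = {11}

missing: A.R0=1 A.R1=1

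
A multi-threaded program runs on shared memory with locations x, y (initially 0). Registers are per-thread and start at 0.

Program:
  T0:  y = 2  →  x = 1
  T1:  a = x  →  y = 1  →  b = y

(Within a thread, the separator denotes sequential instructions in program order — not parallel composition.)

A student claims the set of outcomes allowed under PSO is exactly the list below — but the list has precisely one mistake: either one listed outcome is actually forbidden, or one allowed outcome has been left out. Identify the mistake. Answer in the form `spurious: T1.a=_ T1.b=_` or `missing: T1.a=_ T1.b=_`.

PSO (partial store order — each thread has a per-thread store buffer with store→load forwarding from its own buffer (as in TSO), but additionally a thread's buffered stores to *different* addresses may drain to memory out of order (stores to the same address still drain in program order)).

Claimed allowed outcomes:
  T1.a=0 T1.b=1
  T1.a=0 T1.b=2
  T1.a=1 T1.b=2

missing: T1.a=1 T1.b=1

outcome vector order: (T1.a,T1.b)
under PSO → <0 1> <0 2> <1 1> <1 2>
PSO∖claimed = {<1 1>}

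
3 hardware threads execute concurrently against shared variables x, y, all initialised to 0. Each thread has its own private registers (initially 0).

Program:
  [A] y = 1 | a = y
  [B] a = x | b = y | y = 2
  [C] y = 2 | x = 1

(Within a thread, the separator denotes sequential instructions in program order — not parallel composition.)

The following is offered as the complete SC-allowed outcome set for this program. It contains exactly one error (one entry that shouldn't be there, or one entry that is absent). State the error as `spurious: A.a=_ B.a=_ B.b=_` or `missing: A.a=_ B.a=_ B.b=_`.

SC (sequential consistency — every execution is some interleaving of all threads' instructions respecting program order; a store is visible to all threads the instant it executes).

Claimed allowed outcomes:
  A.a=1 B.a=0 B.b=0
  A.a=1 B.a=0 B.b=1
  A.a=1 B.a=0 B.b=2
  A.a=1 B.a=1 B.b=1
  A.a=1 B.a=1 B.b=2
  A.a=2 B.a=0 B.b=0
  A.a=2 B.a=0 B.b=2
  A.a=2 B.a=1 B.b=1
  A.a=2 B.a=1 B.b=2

missing: A.a=2 B.a=0 B.b=1

outcome vector order: (A.a,B.a,B.b)
[SC] allowed = {1/0/0 1/0/1 1/0/2 1/1/1 1/1/2 2/0/0 2/0/1 2/0/2 2/1/1 2/1/2}
SC∖claimed = {2/0/1}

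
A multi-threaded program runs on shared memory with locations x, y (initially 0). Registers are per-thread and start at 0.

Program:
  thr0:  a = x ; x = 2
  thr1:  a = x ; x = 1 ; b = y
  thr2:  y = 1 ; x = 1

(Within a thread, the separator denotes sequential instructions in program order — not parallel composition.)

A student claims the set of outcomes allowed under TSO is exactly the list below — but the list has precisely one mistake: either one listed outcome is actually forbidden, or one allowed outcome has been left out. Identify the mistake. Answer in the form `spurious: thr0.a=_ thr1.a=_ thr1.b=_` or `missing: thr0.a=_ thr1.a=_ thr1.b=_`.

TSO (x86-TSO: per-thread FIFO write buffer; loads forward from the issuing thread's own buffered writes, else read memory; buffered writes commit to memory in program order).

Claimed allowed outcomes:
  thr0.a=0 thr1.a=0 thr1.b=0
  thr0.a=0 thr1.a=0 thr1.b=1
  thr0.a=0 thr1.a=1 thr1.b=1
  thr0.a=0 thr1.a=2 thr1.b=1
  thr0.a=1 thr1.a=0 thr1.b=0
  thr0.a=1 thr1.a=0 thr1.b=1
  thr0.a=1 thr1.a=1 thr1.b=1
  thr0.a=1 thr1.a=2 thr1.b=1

missing: thr0.a=0 thr1.a=2 thr1.b=0

outcome vector order: (thr0.a,thr1.a,thr1.b)
TSO (9): <0 0 0>, <0 0 1>, <0 1 1>, <0 2 0>, <0 2 1>, <1 0 0>, <1 0 1>, <1 1 1>, <1 2 1>
TSO∖claimed = {<0 2 0>}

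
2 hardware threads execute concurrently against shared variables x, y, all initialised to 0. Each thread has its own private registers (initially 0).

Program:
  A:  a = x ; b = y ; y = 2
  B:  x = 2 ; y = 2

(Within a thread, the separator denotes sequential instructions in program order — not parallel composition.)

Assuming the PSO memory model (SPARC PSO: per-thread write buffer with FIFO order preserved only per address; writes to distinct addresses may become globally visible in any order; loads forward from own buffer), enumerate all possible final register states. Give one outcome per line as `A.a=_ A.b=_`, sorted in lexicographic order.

A.a=0 A.b=0
A.a=0 A.b=2
A.a=2 A.b=0
A.a=2 A.b=2

outcome vector order: (A.a,A.b)
|PSO outcomes| = 4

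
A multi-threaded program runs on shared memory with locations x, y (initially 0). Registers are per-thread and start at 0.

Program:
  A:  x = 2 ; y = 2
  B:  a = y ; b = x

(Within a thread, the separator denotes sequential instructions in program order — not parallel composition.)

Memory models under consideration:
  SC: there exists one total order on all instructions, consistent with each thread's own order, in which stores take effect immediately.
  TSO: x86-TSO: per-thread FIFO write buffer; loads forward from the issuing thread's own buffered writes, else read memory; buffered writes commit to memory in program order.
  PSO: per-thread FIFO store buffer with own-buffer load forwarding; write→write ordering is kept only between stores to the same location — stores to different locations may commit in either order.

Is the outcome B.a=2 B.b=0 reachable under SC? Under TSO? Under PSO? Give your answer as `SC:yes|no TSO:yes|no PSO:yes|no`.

SC:no TSO:no PSO:yes

outcome vector order: (B.a,B.b)
under SC → 00, 02, 22
under TSO → 00, 02, 22
under PSO → 00, 02, 20, 22
target 20 ∈ {PSO}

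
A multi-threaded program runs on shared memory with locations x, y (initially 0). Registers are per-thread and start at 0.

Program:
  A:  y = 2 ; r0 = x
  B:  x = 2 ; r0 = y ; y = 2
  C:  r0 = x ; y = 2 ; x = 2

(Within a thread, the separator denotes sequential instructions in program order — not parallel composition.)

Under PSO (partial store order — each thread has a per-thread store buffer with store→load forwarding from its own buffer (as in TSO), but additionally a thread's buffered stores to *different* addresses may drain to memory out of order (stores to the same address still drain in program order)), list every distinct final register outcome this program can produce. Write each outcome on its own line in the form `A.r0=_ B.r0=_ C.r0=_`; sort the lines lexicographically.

A.r0=0 B.r0=0 C.r0=0
A.r0=0 B.r0=0 C.r0=2
A.r0=0 B.r0=2 C.r0=0
A.r0=0 B.r0=2 C.r0=2
A.r0=2 B.r0=0 C.r0=0
A.r0=2 B.r0=0 C.r0=2
A.r0=2 B.r0=2 C.r0=0
A.r0=2 B.r0=2 C.r0=2

outcome vector order: (A.r0,B.r0,C.r0)
|PSO outcomes| = 8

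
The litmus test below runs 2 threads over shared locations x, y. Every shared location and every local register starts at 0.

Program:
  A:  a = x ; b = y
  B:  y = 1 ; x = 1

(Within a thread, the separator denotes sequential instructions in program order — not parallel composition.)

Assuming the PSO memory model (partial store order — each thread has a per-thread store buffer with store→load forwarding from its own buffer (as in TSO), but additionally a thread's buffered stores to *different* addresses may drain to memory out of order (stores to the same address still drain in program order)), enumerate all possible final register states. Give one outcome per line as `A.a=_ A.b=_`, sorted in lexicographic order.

outcome vector order: (A.a,A.b)
|PSO outcomes| = 4

A.a=0 A.b=0
A.a=0 A.b=1
A.a=1 A.b=0
A.a=1 A.b=1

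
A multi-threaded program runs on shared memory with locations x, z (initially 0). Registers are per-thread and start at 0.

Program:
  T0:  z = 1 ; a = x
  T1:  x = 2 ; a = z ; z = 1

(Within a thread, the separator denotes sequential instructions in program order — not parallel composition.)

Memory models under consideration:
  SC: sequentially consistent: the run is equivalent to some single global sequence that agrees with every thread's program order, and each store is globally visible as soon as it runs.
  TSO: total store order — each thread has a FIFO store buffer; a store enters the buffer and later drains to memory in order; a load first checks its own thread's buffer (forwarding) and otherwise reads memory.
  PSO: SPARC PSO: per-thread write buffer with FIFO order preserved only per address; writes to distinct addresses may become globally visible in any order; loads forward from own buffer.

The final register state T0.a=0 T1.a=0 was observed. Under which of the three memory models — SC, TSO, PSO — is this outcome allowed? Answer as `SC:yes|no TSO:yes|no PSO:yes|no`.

SC:no TSO:yes PSO:yes

outcome vector order: (T0.a,T1.a)
under SC → (0,1) (2,0) (2,1)
under TSO → (0,0) (0,1) (2,0) (2,1)
under PSO → (0,0) (0,1) (2,0) (2,1)
target (0,0) ∈ {TSO,PSO}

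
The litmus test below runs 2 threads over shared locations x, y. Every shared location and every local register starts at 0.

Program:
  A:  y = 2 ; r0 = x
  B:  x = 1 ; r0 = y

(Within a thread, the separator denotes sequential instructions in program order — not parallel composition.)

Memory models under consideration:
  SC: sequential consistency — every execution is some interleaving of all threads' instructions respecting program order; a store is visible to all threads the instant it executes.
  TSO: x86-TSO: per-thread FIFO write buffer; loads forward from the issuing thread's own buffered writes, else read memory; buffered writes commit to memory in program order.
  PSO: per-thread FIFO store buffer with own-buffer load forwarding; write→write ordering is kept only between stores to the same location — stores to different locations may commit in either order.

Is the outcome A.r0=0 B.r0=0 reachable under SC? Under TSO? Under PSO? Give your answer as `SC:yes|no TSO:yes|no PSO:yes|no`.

SC:no TSO:yes PSO:yes

outcome vector order: (A.r0,B.r0)
SC (3): <0 2>; <1 0>; <1 2>
TSO (4): <0 0>; <0 2>; <1 0>; <1 2>
PSO (4): <0 0>; <0 2>; <1 0>; <1 2>
target <0 0> ∈ {TSO,PSO}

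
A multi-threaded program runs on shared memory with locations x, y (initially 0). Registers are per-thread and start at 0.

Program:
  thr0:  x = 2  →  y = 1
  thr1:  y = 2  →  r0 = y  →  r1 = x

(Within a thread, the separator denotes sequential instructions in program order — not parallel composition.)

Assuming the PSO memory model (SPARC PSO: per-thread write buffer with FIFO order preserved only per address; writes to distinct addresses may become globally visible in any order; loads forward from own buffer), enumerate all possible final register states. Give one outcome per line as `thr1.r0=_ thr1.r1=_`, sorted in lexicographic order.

thr1.r0=1 thr1.r1=0
thr1.r0=1 thr1.r1=2
thr1.r0=2 thr1.r1=0
thr1.r0=2 thr1.r1=2

outcome vector order: (thr1.r0,thr1.r1)
|PSO outcomes| = 4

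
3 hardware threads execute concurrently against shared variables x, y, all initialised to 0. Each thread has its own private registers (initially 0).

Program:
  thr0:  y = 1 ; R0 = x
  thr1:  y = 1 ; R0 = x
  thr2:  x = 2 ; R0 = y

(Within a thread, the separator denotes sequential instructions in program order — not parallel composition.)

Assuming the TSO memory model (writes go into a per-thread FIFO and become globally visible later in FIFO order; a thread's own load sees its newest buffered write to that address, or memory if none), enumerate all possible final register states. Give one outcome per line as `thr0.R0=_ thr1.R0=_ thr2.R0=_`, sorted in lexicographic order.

thr0.R0=0 thr1.R0=0 thr2.R0=0
thr0.R0=0 thr1.R0=0 thr2.R0=1
thr0.R0=0 thr1.R0=2 thr2.R0=0
thr0.R0=0 thr1.R0=2 thr2.R0=1
thr0.R0=2 thr1.R0=0 thr2.R0=0
thr0.R0=2 thr1.R0=0 thr2.R0=1
thr0.R0=2 thr1.R0=2 thr2.R0=0
thr0.R0=2 thr1.R0=2 thr2.R0=1

outcome vector order: (thr0.R0,thr1.R0,thr2.R0)
|TSO outcomes| = 8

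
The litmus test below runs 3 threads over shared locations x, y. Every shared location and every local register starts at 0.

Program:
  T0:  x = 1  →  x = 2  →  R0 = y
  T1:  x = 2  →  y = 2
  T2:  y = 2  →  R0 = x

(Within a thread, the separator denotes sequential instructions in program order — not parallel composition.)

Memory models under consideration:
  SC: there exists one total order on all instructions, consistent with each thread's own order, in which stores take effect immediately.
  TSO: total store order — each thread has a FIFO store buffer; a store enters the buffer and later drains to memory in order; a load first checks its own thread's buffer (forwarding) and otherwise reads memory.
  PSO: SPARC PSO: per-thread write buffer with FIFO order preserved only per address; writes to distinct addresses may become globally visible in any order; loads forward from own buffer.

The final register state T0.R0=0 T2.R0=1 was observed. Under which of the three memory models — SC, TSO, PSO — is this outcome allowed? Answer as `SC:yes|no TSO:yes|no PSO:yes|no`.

outcome vector order: (T0.R0,T2.R0)
[SC] allowed = {(0,2), (2,0), (2,1), (2,2)}
[TSO] allowed = {(0,0), (0,1), (0,2), (2,0), (2,1), (2,2)}
[PSO] allowed = {(0,0), (0,1), (0,2), (2,0), (2,1), (2,2)}
target (0,1) ∈ {TSO,PSO}

SC:no TSO:yes PSO:yes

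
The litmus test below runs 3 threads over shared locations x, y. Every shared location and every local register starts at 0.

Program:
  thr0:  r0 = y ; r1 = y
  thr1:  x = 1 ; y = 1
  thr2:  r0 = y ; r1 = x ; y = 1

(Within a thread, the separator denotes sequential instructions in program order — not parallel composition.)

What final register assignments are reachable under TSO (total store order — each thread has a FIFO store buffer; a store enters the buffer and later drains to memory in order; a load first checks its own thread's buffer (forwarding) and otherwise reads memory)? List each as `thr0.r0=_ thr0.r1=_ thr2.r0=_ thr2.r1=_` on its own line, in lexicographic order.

outcome vector order: (thr0.r0,thr0.r1,thr2.r0,thr2.r1)
|TSO outcomes| = 9

thr0.r0=0 thr0.r1=0 thr2.r0=0 thr2.r1=0
thr0.r0=0 thr0.r1=0 thr2.r0=0 thr2.r1=1
thr0.r0=0 thr0.r1=0 thr2.r0=1 thr2.r1=1
thr0.r0=0 thr0.r1=1 thr2.r0=0 thr2.r1=0
thr0.r0=0 thr0.r1=1 thr2.r0=0 thr2.r1=1
thr0.r0=0 thr0.r1=1 thr2.r0=1 thr2.r1=1
thr0.r0=1 thr0.r1=1 thr2.r0=0 thr2.r1=0
thr0.r0=1 thr0.r1=1 thr2.r0=0 thr2.r1=1
thr0.r0=1 thr0.r1=1 thr2.r0=1 thr2.r1=1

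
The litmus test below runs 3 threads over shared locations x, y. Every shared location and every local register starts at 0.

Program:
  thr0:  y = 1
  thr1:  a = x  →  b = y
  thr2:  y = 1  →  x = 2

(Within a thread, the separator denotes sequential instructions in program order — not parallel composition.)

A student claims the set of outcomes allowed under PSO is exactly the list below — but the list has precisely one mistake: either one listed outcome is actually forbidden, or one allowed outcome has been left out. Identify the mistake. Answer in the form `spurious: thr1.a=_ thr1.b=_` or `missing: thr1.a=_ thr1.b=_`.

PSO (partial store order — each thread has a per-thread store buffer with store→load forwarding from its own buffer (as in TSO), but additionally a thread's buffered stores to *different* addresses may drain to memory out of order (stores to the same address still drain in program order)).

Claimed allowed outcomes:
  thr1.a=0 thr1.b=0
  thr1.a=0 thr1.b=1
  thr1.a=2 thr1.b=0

missing: thr1.a=2 thr1.b=1

outcome vector order: (thr1.a,thr1.b)
under PSO → <0 0> <0 1> <2 0> <2 1>
PSO∖claimed = {<2 1>}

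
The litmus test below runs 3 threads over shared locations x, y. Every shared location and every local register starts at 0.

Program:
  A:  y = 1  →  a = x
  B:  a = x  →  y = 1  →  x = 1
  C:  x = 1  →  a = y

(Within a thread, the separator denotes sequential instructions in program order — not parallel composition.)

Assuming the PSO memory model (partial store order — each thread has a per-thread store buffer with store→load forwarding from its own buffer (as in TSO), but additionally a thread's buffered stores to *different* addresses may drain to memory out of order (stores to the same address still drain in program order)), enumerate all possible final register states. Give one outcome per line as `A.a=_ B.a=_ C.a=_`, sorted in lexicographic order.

A.a=0 B.a=0 C.a=0
A.a=0 B.a=0 C.a=1
A.a=0 B.a=1 C.a=0
A.a=0 B.a=1 C.a=1
A.a=1 B.a=0 C.a=0
A.a=1 B.a=0 C.a=1
A.a=1 B.a=1 C.a=0
A.a=1 B.a=1 C.a=1

outcome vector order: (A.a,B.a,C.a)
|PSO outcomes| = 8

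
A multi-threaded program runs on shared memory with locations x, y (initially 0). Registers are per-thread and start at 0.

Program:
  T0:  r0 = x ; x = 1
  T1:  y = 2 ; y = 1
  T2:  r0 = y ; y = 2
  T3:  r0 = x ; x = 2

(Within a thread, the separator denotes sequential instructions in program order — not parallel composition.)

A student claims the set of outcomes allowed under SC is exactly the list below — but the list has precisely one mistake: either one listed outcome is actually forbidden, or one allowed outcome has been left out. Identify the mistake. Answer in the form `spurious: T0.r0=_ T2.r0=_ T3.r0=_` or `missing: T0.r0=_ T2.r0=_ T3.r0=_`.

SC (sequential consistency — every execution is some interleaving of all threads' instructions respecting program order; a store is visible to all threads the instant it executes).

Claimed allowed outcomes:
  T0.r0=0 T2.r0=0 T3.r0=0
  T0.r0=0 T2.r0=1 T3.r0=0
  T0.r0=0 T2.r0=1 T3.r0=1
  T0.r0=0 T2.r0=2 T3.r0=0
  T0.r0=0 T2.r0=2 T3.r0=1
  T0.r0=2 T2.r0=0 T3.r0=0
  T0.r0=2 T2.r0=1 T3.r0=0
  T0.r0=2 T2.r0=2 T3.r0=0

outcome vector order: (T0.r0,T2.r0,T3.r0)
[SC] allowed = {000, 001, 010, 011, 020, 021, 200, 210, 220}
SC∖claimed = {001}

missing: T0.r0=0 T2.r0=0 T3.r0=1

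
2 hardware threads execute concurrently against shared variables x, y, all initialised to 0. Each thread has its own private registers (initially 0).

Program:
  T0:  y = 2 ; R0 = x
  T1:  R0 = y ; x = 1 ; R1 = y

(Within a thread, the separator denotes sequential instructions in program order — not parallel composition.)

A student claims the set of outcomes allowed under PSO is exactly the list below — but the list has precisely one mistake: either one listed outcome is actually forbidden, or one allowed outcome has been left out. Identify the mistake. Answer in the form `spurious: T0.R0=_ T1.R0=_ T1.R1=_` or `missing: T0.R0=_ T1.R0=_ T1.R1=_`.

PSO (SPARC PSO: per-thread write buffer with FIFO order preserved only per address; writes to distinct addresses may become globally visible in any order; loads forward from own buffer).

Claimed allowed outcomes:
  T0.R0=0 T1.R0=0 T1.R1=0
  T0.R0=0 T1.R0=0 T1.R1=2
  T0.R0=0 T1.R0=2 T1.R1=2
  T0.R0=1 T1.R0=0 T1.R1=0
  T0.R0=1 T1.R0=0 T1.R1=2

outcome vector order: (T0.R0,T1.R0,T1.R1)
PSO: 6 outcomes — {(0,0,0) (0,0,2) (0,2,2) (1,0,0) (1,0,2) (1,2,2)}
PSO∖claimed = {(1,2,2)}

missing: T0.R0=1 T1.R0=2 T1.R1=2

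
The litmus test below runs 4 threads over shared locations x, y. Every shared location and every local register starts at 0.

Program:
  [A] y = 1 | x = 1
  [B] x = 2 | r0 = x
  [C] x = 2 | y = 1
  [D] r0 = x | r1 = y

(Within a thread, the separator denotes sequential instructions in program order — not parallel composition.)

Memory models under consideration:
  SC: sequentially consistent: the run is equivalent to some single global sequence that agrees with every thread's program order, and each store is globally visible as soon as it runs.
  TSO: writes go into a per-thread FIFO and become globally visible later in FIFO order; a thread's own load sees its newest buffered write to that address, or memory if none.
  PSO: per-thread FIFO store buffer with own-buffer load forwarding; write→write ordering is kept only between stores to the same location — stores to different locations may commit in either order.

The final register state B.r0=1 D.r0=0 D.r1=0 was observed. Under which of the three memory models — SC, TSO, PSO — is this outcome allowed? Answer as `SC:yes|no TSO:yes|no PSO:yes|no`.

SC:yes TSO:yes PSO:yes

outcome vector order: (B.r0,D.r0,D.r1)
SC (10): <1 0 0>, <1 0 1>, <1 1 1>, <1 2 0>, <1 2 1>, <2 0 0>, <2 0 1>, <2 1 1>, <2 2 0>, <2 2 1>
TSO (10): <1 0 0>, <1 0 1>, <1 1 1>, <1 2 0>, <1 2 1>, <2 0 0>, <2 0 1>, <2 1 1>, <2 2 0>, <2 2 1>
PSO (12): <1 0 0>, <1 0 1>, <1 1 0>, <1 1 1>, <1 2 0>, <1 2 1>, <2 0 0>, <2 0 1>, <2 1 0>, <2 1 1>, <2 2 0>, <2 2 1>
target <1 0 0> ∈ {SC,TSO,PSO}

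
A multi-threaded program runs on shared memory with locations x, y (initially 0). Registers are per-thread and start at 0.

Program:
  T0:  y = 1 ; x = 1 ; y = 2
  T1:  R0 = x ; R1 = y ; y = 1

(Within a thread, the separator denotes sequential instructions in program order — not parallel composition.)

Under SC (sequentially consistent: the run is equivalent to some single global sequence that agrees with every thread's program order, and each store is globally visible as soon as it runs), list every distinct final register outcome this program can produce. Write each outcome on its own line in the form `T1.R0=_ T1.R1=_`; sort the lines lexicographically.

T1.R0=0 T1.R1=0
T1.R0=0 T1.R1=1
T1.R0=0 T1.R1=2
T1.R0=1 T1.R1=1
T1.R0=1 T1.R1=2

outcome vector order: (T1.R0,T1.R1)
|SC outcomes| = 5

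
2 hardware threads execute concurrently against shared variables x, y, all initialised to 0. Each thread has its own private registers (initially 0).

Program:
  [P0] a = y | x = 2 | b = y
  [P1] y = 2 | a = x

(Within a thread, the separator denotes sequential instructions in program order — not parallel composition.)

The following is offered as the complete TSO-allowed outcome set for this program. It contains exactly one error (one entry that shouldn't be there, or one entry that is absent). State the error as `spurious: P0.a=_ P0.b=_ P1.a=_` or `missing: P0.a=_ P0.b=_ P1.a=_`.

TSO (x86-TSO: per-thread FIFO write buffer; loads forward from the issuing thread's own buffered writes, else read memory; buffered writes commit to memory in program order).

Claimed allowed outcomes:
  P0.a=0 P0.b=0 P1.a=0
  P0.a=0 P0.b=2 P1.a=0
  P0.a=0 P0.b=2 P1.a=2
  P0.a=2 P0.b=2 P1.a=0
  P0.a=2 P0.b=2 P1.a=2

outcome vector order: (P0.a,P0.b,P1.a)
TSO (6): <0 0 0>; <0 0 2>; <0 2 0>; <0 2 2>; <2 2 0>; <2 2 2>
TSO∖claimed = {<0 0 2>}

missing: P0.a=0 P0.b=0 P1.a=2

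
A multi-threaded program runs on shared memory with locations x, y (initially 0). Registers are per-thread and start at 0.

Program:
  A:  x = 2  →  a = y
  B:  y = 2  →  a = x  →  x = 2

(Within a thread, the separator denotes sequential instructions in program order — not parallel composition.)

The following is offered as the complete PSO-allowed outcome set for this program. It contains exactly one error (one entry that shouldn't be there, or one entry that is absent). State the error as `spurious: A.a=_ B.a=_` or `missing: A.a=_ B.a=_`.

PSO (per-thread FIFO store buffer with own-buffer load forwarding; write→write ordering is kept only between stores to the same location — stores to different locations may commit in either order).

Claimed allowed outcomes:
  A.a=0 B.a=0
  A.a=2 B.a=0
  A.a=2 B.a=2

missing: A.a=0 B.a=2

outcome vector order: (A.a,B.a)
PSO (4): 0/0, 0/2, 2/0, 2/2
PSO∖claimed = {0/2}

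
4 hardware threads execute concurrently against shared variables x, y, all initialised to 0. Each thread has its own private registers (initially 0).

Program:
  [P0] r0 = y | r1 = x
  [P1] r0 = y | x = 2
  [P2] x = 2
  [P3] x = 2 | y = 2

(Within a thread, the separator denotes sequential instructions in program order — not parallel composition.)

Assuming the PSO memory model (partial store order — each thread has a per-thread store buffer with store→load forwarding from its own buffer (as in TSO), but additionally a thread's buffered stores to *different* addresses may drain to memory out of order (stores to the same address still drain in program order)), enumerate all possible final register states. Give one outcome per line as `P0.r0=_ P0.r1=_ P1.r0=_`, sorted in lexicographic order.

P0.r0=0 P0.r1=0 P1.r0=0
P0.r0=0 P0.r1=0 P1.r0=2
P0.r0=0 P0.r1=2 P1.r0=0
P0.r0=0 P0.r1=2 P1.r0=2
P0.r0=2 P0.r1=0 P1.r0=0
P0.r0=2 P0.r1=0 P1.r0=2
P0.r0=2 P0.r1=2 P1.r0=0
P0.r0=2 P0.r1=2 P1.r0=2

outcome vector order: (P0.r0,P0.r1,P1.r0)
|PSO outcomes| = 8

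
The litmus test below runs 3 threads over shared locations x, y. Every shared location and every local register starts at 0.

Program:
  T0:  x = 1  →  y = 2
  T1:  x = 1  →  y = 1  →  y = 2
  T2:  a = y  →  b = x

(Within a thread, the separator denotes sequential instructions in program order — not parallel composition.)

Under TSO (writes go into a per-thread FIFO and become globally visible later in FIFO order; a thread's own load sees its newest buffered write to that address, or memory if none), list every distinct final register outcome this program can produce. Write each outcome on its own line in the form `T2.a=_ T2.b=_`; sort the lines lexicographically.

outcome vector order: (T2.a,T2.b)
|TSO outcomes| = 4

T2.a=0 T2.b=0
T2.a=0 T2.b=1
T2.a=1 T2.b=1
T2.a=2 T2.b=1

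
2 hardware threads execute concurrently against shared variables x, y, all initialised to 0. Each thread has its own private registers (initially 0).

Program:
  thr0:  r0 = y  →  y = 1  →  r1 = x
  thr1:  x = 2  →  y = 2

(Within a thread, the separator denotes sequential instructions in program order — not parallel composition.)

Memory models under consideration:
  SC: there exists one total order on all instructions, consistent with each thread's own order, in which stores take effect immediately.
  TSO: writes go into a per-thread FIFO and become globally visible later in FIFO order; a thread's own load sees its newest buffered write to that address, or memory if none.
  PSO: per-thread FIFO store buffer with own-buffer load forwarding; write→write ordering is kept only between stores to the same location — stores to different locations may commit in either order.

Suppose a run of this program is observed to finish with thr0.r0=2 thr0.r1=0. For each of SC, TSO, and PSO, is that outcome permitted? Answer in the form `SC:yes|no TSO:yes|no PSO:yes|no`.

outcome vector order: (thr0.r0,thr0.r1)
SC: 3 outcomes — {0/0; 0/2; 2/2}
TSO: 3 outcomes — {0/0; 0/2; 2/2}
PSO: 4 outcomes — {0/0; 0/2; 2/0; 2/2}
target 2/0 ∈ {PSO}

SC:no TSO:no PSO:yes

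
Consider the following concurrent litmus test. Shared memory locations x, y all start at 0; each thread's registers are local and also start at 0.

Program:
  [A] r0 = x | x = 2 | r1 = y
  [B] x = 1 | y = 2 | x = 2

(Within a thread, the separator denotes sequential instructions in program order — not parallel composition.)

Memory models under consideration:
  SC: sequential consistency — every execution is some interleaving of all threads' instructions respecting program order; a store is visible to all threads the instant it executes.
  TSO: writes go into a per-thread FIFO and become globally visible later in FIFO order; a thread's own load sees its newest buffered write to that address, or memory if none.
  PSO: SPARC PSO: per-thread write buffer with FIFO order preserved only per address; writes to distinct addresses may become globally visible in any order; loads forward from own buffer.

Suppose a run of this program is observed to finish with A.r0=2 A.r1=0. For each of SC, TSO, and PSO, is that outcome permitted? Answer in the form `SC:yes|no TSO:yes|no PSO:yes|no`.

outcome vector order: (A.r0,A.r1)
[SC] allowed = {<0 0> <0 2> <1 0> <1 2> <2 2>}
[TSO] allowed = {<0 0> <0 2> <1 0> <1 2> <2 2>}
[PSO] allowed = {<0 0> <0 2> <1 0> <1 2> <2 0> <2 2>}
target <2 0> ∈ {PSO}

SC:no TSO:no PSO:yes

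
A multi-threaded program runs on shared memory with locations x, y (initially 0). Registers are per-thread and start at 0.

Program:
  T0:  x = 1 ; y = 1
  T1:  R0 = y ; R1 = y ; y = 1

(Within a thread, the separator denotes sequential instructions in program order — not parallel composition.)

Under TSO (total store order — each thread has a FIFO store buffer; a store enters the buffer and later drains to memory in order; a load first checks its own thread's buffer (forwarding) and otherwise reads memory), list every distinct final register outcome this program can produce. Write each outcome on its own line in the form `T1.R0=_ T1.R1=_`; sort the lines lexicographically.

T1.R0=0 T1.R1=0
T1.R0=0 T1.R1=1
T1.R0=1 T1.R1=1

outcome vector order: (T1.R0,T1.R1)
|TSO outcomes| = 3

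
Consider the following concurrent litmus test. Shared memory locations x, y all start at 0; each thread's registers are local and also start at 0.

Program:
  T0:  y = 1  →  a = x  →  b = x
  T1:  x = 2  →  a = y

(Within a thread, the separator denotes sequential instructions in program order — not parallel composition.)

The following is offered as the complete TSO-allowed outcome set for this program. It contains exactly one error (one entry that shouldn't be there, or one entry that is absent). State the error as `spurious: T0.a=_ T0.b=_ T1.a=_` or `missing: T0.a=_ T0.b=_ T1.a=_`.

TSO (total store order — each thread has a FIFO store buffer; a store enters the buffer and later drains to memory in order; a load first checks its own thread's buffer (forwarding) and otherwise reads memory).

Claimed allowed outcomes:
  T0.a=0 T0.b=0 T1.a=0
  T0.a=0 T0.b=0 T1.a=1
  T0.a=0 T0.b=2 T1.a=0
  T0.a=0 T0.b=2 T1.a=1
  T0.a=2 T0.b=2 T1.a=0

outcome vector order: (T0.a,T0.b,T1.a)
TSO (6): <0 0 0> <0 0 1> <0 2 0> <0 2 1> <2 2 0> <2 2 1>
TSO∖claimed = {<2 2 1>}

missing: T0.a=2 T0.b=2 T1.a=1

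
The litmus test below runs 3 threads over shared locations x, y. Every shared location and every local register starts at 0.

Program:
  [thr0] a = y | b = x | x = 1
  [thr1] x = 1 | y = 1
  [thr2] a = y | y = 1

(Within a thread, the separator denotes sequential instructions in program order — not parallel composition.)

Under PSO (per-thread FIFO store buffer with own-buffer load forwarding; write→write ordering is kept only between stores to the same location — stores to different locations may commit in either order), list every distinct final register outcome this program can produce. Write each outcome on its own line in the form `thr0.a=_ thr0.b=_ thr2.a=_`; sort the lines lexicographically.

thr0.a=0 thr0.b=0 thr2.a=0
thr0.a=0 thr0.b=0 thr2.a=1
thr0.a=0 thr0.b=1 thr2.a=0
thr0.a=0 thr0.b=1 thr2.a=1
thr0.a=1 thr0.b=0 thr2.a=0
thr0.a=1 thr0.b=0 thr2.a=1
thr0.a=1 thr0.b=1 thr2.a=0
thr0.a=1 thr0.b=1 thr2.a=1

outcome vector order: (thr0.a,thr0.b,thr2.a)
|PSO outcomes| = 8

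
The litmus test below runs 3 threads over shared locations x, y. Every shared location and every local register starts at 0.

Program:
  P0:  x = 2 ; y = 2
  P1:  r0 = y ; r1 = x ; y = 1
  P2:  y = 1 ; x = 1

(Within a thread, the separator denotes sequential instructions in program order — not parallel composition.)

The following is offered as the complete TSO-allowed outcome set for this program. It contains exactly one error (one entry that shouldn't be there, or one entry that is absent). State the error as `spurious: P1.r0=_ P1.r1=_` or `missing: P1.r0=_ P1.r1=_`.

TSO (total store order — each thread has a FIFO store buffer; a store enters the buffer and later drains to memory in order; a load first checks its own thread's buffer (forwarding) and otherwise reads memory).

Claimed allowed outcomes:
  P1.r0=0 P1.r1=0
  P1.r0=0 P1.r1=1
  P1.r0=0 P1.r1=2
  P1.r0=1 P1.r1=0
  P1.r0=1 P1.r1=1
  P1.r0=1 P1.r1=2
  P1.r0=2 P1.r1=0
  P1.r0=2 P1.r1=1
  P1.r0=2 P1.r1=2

spurious: P1.r0=2 P1.r1=0

outcome vector order: (P1.r0,P1.r1)
TSO (8): 0/0 0/1 0/2 1/0 1/1 1/2 2/1 2/2
claimed∖TSO = {2/0}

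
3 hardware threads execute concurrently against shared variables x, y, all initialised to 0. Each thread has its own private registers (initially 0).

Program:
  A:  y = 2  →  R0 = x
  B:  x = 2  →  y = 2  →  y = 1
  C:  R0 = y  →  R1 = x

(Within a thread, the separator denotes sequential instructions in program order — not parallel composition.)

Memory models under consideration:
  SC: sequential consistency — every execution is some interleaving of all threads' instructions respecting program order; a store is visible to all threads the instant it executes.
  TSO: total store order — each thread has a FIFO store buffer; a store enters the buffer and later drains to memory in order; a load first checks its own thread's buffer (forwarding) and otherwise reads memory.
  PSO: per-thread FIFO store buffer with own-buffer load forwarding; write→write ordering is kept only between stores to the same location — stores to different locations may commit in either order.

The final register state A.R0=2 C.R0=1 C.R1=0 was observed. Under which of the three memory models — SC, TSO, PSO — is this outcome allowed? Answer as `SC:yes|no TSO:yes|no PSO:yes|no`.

outcome vector order: (A.R0,C.R0,C.R1)
SC (10): (0,0,0), (0,0,2), (0,1,2), (0,2,0), (0,2,2), (2,0,0), (2,0,2), (2,1,2), (2,2,0), (2,2,2)
TSO (10): (0,0,0), (0,0,2), (0,1,2), (0,2,0), (0,2,2), (2,0,0), (2,0,2), (2,1,2), (2,2,0), (2,2,2)
PSO (12): (0,0,0), (0,0,2), (0,1,0), (0,1,2), (0,2,0), (0,2,2), (2,0,0), (2,0,2), (2,1,0), (2,1,2), (2,2,0), (2,2,2)
target (2,1,0) ∈ {PSO}

SC:no TSO:no PSO:yes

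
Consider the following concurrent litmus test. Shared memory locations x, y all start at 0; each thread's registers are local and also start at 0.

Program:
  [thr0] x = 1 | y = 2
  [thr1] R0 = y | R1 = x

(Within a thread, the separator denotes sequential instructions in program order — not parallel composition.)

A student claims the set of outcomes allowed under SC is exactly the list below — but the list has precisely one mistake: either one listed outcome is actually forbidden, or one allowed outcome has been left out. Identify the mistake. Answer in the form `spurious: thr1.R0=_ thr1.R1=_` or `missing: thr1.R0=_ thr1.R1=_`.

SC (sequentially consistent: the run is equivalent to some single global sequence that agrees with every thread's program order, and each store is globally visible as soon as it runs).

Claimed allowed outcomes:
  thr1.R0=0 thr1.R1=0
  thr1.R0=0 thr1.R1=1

outcome vector order: (thr1.R0,thr1.R1)
[SC] allowed = {<0 0>, <0 1>, <2 1>}
SC∖claimed = {<2 1>}

missing: thr1.R0=2 thr1.R1=1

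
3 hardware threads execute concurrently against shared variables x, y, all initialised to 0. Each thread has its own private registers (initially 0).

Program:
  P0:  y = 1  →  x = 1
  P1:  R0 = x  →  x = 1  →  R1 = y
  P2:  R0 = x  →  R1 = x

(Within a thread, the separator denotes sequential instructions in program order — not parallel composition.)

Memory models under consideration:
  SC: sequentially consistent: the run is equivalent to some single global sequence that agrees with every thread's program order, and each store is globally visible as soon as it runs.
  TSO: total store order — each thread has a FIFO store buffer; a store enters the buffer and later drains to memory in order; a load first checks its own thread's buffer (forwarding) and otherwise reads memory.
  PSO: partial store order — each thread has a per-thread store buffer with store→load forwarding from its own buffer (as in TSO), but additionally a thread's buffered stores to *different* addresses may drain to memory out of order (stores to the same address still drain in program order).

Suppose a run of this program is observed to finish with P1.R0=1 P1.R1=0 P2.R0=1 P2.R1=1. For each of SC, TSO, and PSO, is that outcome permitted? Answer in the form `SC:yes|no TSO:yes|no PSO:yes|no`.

outcome vector order: (P1.R0,P1.R1,P2.R0,P2.R1)
[SC] allowed = {(0,0,0,0); (0,0,0,1); (0,0,1,1); (0,1,0,0); (0,1,0,1); (0,1,1,1); (1,1,0,0); (1,1,0,1); (1,1,1,1)}
[TSO] allowed = {(0,0,0,0); (0,0,0,1); (0,0,1,1); (0,1,0,0); (0,1,0,1); (0,1,1,1); (1,1,0,0); (1,1,0,1); (1,1,1,1)}
[PSO] allowed = {(0,0,0,0); (0,0,0,1); (0,0,1,1); (0,1,0,0); (0,1,0,1); (0,1,1,1); (1,0,0,0); (1,0,0,1); (1,0,1,1); (1,1,0,0); (1,1,0,1); (1,1,1,1)}
target (1,0,1,1) ∈ {PSO}

SC:no TSO:no PSO:yes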